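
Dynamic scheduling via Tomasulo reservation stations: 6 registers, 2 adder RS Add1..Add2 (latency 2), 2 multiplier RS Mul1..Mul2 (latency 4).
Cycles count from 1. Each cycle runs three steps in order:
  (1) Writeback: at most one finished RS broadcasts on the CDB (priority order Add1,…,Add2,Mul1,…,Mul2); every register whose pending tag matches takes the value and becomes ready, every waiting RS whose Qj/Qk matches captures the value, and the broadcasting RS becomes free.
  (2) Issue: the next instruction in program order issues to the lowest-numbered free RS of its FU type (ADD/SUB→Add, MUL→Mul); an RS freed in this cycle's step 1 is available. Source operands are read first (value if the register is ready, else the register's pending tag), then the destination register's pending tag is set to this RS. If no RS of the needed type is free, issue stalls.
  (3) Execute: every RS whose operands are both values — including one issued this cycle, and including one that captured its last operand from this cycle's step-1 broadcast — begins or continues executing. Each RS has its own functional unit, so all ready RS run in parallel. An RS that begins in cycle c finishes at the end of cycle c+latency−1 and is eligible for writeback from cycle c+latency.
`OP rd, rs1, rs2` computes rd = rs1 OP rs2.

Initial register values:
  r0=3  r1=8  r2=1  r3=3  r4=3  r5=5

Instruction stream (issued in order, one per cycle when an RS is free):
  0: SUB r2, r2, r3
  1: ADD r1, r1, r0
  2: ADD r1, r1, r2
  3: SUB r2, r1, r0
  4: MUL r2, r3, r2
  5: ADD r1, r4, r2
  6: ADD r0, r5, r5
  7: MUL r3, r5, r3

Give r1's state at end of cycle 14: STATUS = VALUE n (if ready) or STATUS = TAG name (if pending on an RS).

cycle 1: issue SUB r2<-Add1 // r0:3,r1:8,r2:Add1,r3:3,r4:3,r5:5
cycle 2: issue ADD r1<-Add2 // r0:3,r1:Add2,r2:Add1,r3:3,r4:3,r5:5
cycle 3: CDB Add1=-2; issue ADD r1<-Add1 // r0:3,r1:Add1,r2:-2,r3:3,r4:3,r5:5
cycle 4: CDB Add2=11; issue SUB r2<-Add2 // r0:3,r1:Add1,r2:Add2,r3:3,r4:3,r5:5
cycle 5: issue MUL r2<-Mul1 // r0:3,r1:Add1,r2:Mul1,r3:3,r4:3,r5:5
cycle 6: CDB Add1=9; issue ADD r1<-Add1 // r0:3,r1:Add1,r2:Mul1,r3:3,r4:3,r5:5
cycle 7: stall // r0:3,r1:Add1,r2:Mul1,r3:3,r4:3,r5:5
cycle 8: CDB Add2=6; issue ADD r0<-Add2 // r0:Add2,r1:Add1,r2:Mul1,r3:3,r4:3,r5:5
cycle 9: issue MUL r3<-Mul2 // r0:Add2,r1:Add1,r2:Mul1,r3:Mul2,r4:3,r5:5
cycle 10: CDB Add2=10 // r0:10,r1:Add1,r2:Mul1,r3:Mul2,r4:3,r5:5
cycle 11: - // r0:10,r1:Add1,r2:Mul1,r3:Mul2,r4:3,r5:5
cycle 12: CDB Mul1=18 // r0:10,r1:Add1,r2:18,r3:Mul2,r4:3,r5:5
cycle 13: CDB Mul2=15 // r0:10,r1:Add1,r2:18,r3:15,r4:3,r5:5
cycle 14: CDB Add1=21 // r0:10,r1:21,r2:18,r3:15,r4:3,r5:5

STATUS = VALUE 21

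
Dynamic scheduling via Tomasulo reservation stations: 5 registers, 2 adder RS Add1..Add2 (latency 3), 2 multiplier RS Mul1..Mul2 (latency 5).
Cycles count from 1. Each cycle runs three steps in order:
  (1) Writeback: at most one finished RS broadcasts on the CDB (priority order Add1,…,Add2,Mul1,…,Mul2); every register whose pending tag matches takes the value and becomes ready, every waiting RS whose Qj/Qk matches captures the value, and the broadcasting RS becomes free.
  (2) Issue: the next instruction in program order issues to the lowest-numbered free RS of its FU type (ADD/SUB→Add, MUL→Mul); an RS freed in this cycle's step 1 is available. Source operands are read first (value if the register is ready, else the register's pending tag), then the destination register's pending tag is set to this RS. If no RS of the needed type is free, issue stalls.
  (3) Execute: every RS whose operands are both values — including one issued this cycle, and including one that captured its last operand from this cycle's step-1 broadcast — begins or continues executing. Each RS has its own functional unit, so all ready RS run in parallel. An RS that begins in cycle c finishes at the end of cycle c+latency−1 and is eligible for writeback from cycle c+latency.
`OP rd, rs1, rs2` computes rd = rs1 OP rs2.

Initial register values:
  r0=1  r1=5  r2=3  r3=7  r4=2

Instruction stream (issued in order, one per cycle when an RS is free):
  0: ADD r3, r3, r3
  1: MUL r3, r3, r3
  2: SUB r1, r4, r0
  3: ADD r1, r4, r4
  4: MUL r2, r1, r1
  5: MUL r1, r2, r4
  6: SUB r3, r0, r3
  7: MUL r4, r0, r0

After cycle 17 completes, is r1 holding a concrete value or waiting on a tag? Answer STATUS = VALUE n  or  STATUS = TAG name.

c1: issue ADD r3<-Add1 | r0:1,r1:5,r2:3,r3:Add1,r4:2
c2: issue MUL r3<-Mul1 | r0:1,r1:5,r2:3,r3:Mul1,r4:2
c3: issue SUB r1<-Add2 | r0:1,r1:Add2,r2:3,r3:Mul1,r4:2
c4: CDB Add1=14; issue ADD r1<-Add1 | r0:1,r1:Add1,r2:3,r3:Mul1,r4:2
c5: issue MUL r2<-Mul2 | r0:1,r1:Add1,r2:Mul2,r3:Mul1,r4:2
c6: CDB Add2=1; stall | r0:1,r1:Add1,r2:Mul2,r3:Mul1,r4:2
c7: CDB Add1=4; stall | r0:1,r1:4,r2:Mul2,r3:Mul1,r4:2
c8: stall | r0:1,r1:4,r2:Mul2,r3:Mul1,r4:2
c9: CDB Mul1=196; issue MUL r1<-Mul1 | r0:1,r1:Mul1,r2:Mul2,r3:196,r4:2
c10: issue SUB r3<-Add1 | r0:1,r1:Mul1,r2:Mul2,r3:Add1,r4:2
c11: stall | r0:1,r1:Mul1,r2:Mul2,r3:Add1,r4:2
c12: CDB Mul2=16; issue MUL r4<-Mul2 | r0:1,r1:Mul1,r2:16,r3:Add1,r4:Mul2
c13: CDB Add1=-195 | r0:1,r1:Mul1,r2:16,r3:-195,r4:Mul2
c14: - | r0:1,r1:Mul1,r2:16,r3:-195,r4:Mul2
c15: - | r0:1,r1:Mul1,r2:16,r3:-195,r4:Mul2
c16: - | r0:1,r1:Mul1,r2:16,r3:-195,r4:Mul2
c17: CDB Mul1=32 | r0:1,r1:32,r2:16,r3:-195,r4:Mul2

STATUS = VALUE 32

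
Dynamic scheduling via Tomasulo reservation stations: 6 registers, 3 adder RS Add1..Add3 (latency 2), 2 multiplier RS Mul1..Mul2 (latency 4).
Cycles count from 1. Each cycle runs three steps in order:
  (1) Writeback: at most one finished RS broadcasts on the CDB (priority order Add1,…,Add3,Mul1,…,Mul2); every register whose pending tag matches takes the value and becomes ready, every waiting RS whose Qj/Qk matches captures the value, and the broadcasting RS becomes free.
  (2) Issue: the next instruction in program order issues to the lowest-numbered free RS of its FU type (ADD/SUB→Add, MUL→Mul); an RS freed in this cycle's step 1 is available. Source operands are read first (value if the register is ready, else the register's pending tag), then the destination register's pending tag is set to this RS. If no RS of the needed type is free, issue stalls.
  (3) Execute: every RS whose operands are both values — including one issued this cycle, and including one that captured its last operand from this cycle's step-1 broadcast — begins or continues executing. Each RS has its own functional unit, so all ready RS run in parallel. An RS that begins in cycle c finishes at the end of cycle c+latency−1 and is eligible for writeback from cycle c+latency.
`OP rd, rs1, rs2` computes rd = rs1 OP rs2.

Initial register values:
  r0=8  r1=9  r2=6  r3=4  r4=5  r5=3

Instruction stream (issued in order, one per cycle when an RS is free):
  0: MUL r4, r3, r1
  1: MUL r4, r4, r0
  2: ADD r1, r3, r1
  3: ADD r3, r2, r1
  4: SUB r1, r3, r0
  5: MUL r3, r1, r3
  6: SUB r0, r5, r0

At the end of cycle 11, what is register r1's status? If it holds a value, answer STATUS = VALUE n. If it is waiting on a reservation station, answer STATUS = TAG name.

STATUS = VALUE 11

c1: issue MUL r4<-Mul1 | r0:8,r1:9,r2:6,r3:4,r4:Mul1,r5:3
c2: issue MUL r4<-Mul2 | r0:8,r1:9,r2:6,r3:4,r4:Mul2,r5:3
c3: issue ADD r1<-Add1 | r0:8,r1:Add1,r2:6,r3:4,r4:Mul2,r5:3
c4: issue ADD r3<-Add2 | r0:8,r1:Add1,r2:6,r3:Add2,r4:Mul2,r5:3
c5: CDB Add1=13; issue SUB r1<-Add1 | r0:8,r1:Add1,r2:6,r3:Add2,r4:Mul2,r5:3
c6: CDB Mul1=36; issue MUL r3<-Mul1 | r0:8,r1:Add1,r2:6,r3:Mul1,r4:Mul2,r5:3
c7: CDB Add2=19; issue SUB r0<-Add2 | r0:Add2,r1:Add1,r2:6,r3:Mul1,r4:Mul2,r5:3
c8: - | r0:Add2,r1:Add1,r2:6,r3:Mul1,r4:Mul2,r5:3
c9: CDB Add1=11 | r0:Add2,r1:11,r2:6,r3:Mul1,r4:Mul2,r5:3
c10: CDB Add2=-5 | r0:-5,r1:11,r2:6,r3:Mul1,r4:Mul2,r5:3
c11: CDB Mul2=288 | r0:-5,r1:11,r2:6,r3:Mul1,r4:288,r5:3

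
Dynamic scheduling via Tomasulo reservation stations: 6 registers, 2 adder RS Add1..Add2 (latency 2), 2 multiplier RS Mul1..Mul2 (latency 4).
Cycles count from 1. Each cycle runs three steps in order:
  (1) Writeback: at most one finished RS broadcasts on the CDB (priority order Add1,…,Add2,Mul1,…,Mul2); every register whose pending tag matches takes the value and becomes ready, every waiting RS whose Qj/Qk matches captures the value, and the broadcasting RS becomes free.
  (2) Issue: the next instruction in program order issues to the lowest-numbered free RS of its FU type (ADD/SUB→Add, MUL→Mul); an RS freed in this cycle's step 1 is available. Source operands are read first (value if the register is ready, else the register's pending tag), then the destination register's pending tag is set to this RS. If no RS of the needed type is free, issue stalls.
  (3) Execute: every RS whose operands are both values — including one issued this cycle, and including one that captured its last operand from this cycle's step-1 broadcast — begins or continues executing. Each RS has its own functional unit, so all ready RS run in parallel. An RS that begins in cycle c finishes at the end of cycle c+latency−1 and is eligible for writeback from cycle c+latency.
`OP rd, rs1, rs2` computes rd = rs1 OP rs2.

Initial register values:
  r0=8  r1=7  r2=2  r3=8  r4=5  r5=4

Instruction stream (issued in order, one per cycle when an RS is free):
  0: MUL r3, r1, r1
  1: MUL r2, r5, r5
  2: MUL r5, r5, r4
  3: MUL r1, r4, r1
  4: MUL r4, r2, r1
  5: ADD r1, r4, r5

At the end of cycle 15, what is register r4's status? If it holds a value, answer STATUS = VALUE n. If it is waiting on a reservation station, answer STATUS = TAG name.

STATUS = VALUE 560

  c1: issue MUL r3<-Mul1  regs: r0:8,r1:7,r2:2,r3:Mul1,r4:5,r5:4
  c2: issue MUL r2<-Mul2  regs: r0:8,r1:7,r2:Mul2,r3:Mul1,r4:5,r5:4
  c3: stall  regs: r0:8,r1:7,r2:Mul2,r3:Mul1,r4:5,r5:4
  c4: stall  regs: r0:8,r1:7,r2:Mul2,r3:Mul1,r4:5,r5:4
  c5: CDB Mul1=49; issue MUL r5<-Mul1  regs: r0:8,r1:7,r2:Mul2,r3:49,r4:5,r5:Mul1
  c6: CDB Mul2=16; issue MUL r1<-Mul2  regs: r0:8,r1:Mul2,r2:16,r3:49,r4:5,r5:Mul1
  c7: stall  regs: r0:8,r1:Mul2,r2:16,r3:49,r4:5,r5:Mul1
  c8: stall  regs: r0:8,r1:Mul2,r2:16,r3:49,r4:5,r5:Mul1
  c9: CDB Mul1=20; issue MUL r4<-Mul1  regs: r0:8,r1:Mul2,r2:16,r3:49,r4:Mul1,r5:20
  c10: CDB Mul2=35; issue ADD r1<-Add1  regs: r0:8,r1:Add1,r2:16,r3:49,r4:Mul1,r5:20
  c11: -  regs: r0:8,r1:Add1,r2:16,r3:49,r4:Mul1,r5:20
  c12: -  regs: r0:8,r1:Add1,r2:16,r3:49,r4:Mul1,r5:20
  c13: -  regs: r0:8,r1:Add1,r2:16,r3:49,r4:Mul1,r5:20
  c14: CDB Mul1=560  regs: r0:8,r1:Add1,r2:16,r3:49,r4:560,r5:20
  c15: -  regs: r0:8,r1:Add1,r2:16,r3:49,r4:560,r5:20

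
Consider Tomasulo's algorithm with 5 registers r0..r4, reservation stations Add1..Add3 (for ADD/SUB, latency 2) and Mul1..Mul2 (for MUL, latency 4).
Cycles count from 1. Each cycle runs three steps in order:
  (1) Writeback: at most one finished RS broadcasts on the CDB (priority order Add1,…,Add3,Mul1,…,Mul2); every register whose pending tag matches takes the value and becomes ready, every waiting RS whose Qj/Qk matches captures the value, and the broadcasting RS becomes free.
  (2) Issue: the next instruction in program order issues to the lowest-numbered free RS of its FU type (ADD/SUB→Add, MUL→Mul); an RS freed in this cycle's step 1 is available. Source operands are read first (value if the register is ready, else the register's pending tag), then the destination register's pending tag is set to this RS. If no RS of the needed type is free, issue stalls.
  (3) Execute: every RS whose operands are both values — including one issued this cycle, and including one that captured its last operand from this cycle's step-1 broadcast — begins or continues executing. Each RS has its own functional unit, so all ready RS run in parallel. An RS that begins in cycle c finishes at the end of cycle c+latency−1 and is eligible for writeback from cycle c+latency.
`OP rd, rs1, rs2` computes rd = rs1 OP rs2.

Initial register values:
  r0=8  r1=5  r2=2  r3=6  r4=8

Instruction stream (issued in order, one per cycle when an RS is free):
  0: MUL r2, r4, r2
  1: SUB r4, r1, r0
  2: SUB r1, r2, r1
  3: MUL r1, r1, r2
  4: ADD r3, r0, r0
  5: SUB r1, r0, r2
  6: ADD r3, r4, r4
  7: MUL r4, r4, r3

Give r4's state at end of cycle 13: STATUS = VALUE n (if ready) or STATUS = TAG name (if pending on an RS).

STATUS = VALUE 18

cycle 1: issue MUL r2<-Mul1 // r0:8,r1:5,r2:Mul1,r3:6,r4:8
cycle 2: issue SUB r4<-Add1 // r0:8,r1:5,r2:Mul1,r3:6,r4:Add1
cycle 3: issue SUB r1<-Add2 // r0:8,r1:Add2,r2:Mul1,r3:6,r4:Add1
cycle 4: CDB Add1=-3; issue MUL r1<-Mul2 // r0:8,r1:Mul2,r2:Mul1,r3:6,r4:-3
cycle 5: CDB Mul1=16; issue ADD r3<-Add1 // r0:8,r1:Mul2,r2:16,r3:Add1,r4:-3
cycle 6: issue SUB r1<-Add3 // r0:8,r1:Add3,r2:16,r3:Add1,r4:-3
cycle 7: CDB Add1=16; issue ADD r3<-Add1 // r0:8,r1:Add3,r2:16,r3:Add1,r4:-3
cycle 8: CDB Add2=11; issue MUL r4<-Mul1 // r0:8,r1:Add3,r2:16,r3:Add1,r4:Mul1
cycle 9: CDB Add1=-6 // r0:8,r1:Add3,r2:16,r3:-6,r4:Mul1
cycle 10: CDB Add3=-8 // r0:8,r1:-8,r2:16,r3:-6,r4:Mul1
cycle 11: - // r0:8,r1:-8,r2:16,r3:-6,r4:Mul1
cycle 12: CDB Mul2=176 // r0:8,r1:-8,r2:16,r3:-6,r4:Mul1
cycle 13: CDB Mul1=18 // r0:8,r1:-8,r2:16,r3:-6,r4:18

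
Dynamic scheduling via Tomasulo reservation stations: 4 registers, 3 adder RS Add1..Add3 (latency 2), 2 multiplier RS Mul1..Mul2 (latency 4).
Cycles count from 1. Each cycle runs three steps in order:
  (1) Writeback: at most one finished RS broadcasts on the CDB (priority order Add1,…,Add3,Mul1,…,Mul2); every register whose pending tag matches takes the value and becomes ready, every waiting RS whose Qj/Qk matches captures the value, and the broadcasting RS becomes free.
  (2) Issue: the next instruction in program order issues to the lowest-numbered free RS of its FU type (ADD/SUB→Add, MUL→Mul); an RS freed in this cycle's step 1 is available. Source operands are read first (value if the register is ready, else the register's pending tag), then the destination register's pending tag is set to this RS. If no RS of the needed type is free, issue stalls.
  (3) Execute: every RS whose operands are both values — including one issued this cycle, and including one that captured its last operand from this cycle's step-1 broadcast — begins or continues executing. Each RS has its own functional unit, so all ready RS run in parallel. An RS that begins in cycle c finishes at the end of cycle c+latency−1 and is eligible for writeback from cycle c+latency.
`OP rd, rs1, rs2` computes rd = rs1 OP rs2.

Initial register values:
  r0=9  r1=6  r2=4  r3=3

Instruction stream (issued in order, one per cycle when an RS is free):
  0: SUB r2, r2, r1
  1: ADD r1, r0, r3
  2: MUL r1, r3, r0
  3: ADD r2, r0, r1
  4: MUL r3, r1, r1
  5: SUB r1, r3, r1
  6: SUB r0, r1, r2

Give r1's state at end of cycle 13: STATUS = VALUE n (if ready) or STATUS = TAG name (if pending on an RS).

c1: issue SUB r2<-Add1 | r0:9,r1:6,r2:Add1,r3:3
c2: issue ADD r1<-Add2 | r0:9,r1:Add2,r2:Add1,r3:3
c3: CDB Add1=-2; issue MUL r1<-Mul1 | r0:9,r1:Mul1,r2:-2,r3:3
c4: CDB Add2=12; issue ADD r2<-Add1 | r0:9,r1:Mul1,r2:Add1,r3:3
c5: issue MUL r3<-Mul2 | r0:9,r1:Mul1,r2:Add1,r3:Mul2
c6: issue SUB r1<-Add2 | r0:9,r1:Add2,r2:Add1,r3:Mul2
c7: CDB Mul1=27; issue SUB r0<-Add3 | r0:Add3,r1:Add2,r2:Add1,r3:Mul2
c8: - | r0:Add3,r1:Add2,r2:Add1,r3:Mul2
c9: CDB Add1=36 | r0:Add3,r1:Add2,r2:36,r3:Mul2
c10: - | r0:Add3,r1:Add2,r2:36,r3:Mul2
c11: CDB Mul2=729 | r0:Add3,r1:Add2,r2:36,r3:729
c12: - | r0:Add3,r1:Add2,r2:36,r3:729
c13: CDB Add2=702 | r0:Add3,r1:702,r2:36,r3:729

STATUS = VALUE 702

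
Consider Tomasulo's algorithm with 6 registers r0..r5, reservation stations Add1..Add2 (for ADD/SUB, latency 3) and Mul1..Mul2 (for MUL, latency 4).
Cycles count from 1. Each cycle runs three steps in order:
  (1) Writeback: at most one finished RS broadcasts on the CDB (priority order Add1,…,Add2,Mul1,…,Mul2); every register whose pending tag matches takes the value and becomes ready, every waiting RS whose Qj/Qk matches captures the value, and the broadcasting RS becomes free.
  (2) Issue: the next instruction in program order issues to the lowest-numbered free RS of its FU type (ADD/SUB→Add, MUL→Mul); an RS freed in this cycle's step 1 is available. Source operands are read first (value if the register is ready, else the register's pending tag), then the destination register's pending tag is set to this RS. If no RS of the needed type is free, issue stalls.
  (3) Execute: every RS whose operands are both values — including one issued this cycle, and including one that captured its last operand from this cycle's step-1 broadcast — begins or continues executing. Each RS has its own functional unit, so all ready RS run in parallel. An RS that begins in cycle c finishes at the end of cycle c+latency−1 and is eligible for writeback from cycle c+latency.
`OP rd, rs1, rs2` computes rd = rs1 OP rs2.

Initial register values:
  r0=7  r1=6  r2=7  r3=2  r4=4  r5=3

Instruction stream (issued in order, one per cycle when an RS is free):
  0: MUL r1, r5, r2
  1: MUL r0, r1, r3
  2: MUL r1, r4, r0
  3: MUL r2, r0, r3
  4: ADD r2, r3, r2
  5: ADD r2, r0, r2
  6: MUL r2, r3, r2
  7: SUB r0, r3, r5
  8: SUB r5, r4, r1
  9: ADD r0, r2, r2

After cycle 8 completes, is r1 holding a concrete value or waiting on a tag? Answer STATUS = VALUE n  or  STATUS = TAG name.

c1: issue MUL r1<-Mul1 | r0:7,r1:Mul1,r2:7,r3:2,r4:4,r5:3
c2: issue MUL r0<-Mul2 | r0:Mul2,r1:Mul1,r2:7,r3:2,r4:4,r5:3
c3: stall | r0:Mul2,r1:Mul1,r2:7,r3:2,r4:4,r5:3
c4: stall | r0:Mul2,r1:Mul1,r2:7,r3:2,r4:4,r5:3
c5: CDB Mul1=21; issue MUL r1<-Mul1 | r0:Mul2,r1:Mul1,r2:7,r3:2,r4:4,r5:3
c6: stall | r0:Mul2,r1:Mul1,r2:7,r3:2,r4:4,r5:3
c7: stall | r0:Mul2,r1:Mul1,r2:7,r3:2,r4:4,r5:3
c8: stall | r0:Mul2,r1:Mul1,r2:7,r3:2,r4:4,r5:3

STATUS = TAG Mul1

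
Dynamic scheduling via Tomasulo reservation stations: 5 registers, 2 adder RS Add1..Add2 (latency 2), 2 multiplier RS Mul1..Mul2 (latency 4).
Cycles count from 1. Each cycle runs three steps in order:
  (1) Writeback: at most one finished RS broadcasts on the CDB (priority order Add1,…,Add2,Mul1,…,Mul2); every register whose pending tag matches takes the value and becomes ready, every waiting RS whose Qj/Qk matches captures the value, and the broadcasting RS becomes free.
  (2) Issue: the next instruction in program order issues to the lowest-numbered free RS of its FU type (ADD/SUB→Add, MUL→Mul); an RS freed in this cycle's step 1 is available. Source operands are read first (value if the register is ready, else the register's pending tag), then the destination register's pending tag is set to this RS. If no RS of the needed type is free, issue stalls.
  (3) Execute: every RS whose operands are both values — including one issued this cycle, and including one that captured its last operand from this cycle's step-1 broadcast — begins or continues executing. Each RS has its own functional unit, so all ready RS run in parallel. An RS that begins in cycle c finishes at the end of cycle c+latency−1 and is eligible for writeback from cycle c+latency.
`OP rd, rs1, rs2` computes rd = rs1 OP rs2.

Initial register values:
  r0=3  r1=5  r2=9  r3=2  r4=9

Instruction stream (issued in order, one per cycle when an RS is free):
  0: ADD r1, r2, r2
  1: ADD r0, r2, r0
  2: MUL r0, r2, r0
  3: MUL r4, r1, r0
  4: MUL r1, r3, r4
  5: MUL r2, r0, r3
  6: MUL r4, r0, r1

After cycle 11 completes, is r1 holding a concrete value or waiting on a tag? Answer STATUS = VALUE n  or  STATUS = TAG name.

cycle 1: issue ADD r1<-Add1 // r0:3,r1:Add1,r2:9,r3:2,r4:9
cycle 2: issue ADD r0<-Add2 // r0:Add2,r1:Add1,r2:9,r3:2,r4:9
cycle 3: CDB Add1=18; issue MUL r0<-Mul1 // r0:Mul1,r1:18,r2:9,r3:2,r4:9
cycle 4: CDB Add2=12; issue MUL r4<-Mul2 // r0:Mul1,r1:18,r2:9,r3:2,r4:Mul2
cycle 5: stall // r0:Mul1,r1:18,r2:9,r3:2,r4:Mul2
cycle 6: stall // r0:Mul1,r1:18,r2:9,r3:2,r4:Mul2
cycle 7: stall // r0:Mul1,r1:18,r2:9,r3:2,r4:Mul2
cycle 8: CDB Mul1=108; issue MUL r1<-Mul1 // r0:108,r1:Mul1,r2:9,r3:2,r4:Mul2
cycle 9: stall // r0:108,r1:Mul1,r2:9,r3:2,r4:Mul2
cycle 10: stall // r0:108,r1:Mul1,r2:9,r3:2,r4:Mul2
cycle 11: stall // r0:108,r1:Mul1,r2:9,r3:2,r4:Mul2

STATUS = TAG Mul1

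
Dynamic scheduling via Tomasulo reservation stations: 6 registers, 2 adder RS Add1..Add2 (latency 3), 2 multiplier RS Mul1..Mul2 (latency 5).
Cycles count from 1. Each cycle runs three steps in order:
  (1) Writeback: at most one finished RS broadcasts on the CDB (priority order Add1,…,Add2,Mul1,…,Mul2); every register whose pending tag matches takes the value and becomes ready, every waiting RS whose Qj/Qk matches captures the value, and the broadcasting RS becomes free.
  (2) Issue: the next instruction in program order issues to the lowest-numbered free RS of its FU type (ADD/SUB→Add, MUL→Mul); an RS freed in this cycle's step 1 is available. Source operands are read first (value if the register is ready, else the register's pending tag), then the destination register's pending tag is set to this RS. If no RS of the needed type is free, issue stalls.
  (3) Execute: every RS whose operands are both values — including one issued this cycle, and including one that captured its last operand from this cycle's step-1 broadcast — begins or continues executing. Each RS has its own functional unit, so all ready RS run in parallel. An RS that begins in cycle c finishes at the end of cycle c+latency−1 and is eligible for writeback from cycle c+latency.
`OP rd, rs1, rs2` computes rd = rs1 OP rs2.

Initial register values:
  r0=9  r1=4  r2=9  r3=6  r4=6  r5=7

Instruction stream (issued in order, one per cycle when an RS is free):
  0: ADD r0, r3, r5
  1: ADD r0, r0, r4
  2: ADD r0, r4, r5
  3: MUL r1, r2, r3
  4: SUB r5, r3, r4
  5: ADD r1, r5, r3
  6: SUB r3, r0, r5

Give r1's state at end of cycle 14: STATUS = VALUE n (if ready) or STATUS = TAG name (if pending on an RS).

cycle 1: issue ADD r0<-Add1 // r0:Add1,r1:4,r2:9,r3:6,r4:6,r5:7
cycle 2: issue ADD r0<-Add2 // r0:Add2,r1:4,r2:9,r3:6,r4:6,r5:7
cycle 3: stall // r0:Add2,r1:4,r2:9,r3:6,r4:6,r5:7
cycle 4: CDB Add1=13; issue ADD r0<-Add1 // r0:Add1,r1:4,r2:9,r3:6,r4:6,r5:7
cycle 5: issue MUL r1<-Mul1 // r0:Add1,r1:Mul1,r2:9,r3:6,r4:6,r5:7
cycle 6: stall // r0:Add1,r1:Mul1,r2:9,r3:6,r4:6,r5:7
cycle 7: CDB Add1=13; issue SUB r5<-Add1 // r0:13,r1:Mul1,r2:9,r3:6,r4:6,r5:Add1
cycle 8: CDB Add2=19; issue ADD r1<-Add2 // r0:13,r1:Add2,r2:9,r3:6,r4:6,r5:Add1
cycle 9: stall // r0:13,r1:Add2,r2:9,r3:6,r4:6,r5:Add1
cycle 10: CDB Add1=0; issue SUB r3<-Add1 // r0:13,r1:Add2,r2:9,r3:Add1,r4:6,r5:0
cycle 11: CDB Mul1=54 // r0:13,r1:Add2,r2:9,r3:Add1,r4:6,r5:0
cycle 12: - // r0:13,r1:Add2,r2:9,r3:Add1,r4:6,r5:0
cycle 13: CDB Add1=13 // r0:13,r1:Add2,r2:9,r3:13,r4:6,r5:0
cycle 14: CDB Add2=6 // r0:13,r1:6,r2:9,r3:13,r4:6,r5:0

STATUS = VALUE 6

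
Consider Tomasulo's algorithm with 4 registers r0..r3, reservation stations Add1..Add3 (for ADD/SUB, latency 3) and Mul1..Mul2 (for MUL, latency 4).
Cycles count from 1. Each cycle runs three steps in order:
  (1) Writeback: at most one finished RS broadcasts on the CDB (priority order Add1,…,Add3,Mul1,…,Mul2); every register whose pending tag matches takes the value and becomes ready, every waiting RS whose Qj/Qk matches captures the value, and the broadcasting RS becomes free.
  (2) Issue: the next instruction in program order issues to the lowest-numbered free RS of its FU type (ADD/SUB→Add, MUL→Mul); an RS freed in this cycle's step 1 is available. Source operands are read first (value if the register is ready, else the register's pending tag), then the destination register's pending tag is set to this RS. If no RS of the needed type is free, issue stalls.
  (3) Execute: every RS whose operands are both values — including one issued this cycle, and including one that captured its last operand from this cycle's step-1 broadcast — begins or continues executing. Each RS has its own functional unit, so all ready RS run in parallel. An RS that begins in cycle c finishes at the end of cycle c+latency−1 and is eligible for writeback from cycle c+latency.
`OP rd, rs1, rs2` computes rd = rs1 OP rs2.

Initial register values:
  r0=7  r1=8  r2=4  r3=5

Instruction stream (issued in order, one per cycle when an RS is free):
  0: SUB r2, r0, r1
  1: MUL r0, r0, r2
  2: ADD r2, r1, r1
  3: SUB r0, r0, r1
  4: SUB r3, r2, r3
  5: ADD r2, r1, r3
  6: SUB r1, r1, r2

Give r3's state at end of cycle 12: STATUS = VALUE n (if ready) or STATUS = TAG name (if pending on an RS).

STATUS = VALUE 11

c1: issue SUB r2<-Add1 | r0:7,r1:8,r2:Add1,r3:5
c2: issue MUL r0<-Mul1 | r0:Mul1,r1:8,r2:Add1,r3:5
c3: issue ADD r2<-Add2 | r0:Mul1,r1:8,r2:Add2,r3:5
c4: CDB Add1=-1; issue SUB r0<-Add1 | r0:Add1,r1:8,r2:Add2,r3:5
c5: issue SUB r3<-Add3 | r0:Add1,r1:8,r2:Add2,r3:Add3
c6: CDB Add2=16; issue ADD r2<-Add2 | r0:Add1,r1:8,r2:Add2,r3:Add3
c7: stall | r0:Add1,r1:8,r2:Add2,r3:Add3
c8: CDB Mul1=-7; stall | r0:Add1,r1:8,r2:Add2,r3:Add3
c9: CDB Add3=11; issue SUB r1<-Add3 | r0:Add1,r1:Add3,r2:Add2,r3:11
c10: - | r0:Add1,r1:Add3,r2:Add2,r3:11
c11: CDB Add1=-15 | r0:-15,r1:Add3,r2:Add2,r3:11
c12: CDB Add2=19 | r0:-15,r1:Add3,r2:19,r3:11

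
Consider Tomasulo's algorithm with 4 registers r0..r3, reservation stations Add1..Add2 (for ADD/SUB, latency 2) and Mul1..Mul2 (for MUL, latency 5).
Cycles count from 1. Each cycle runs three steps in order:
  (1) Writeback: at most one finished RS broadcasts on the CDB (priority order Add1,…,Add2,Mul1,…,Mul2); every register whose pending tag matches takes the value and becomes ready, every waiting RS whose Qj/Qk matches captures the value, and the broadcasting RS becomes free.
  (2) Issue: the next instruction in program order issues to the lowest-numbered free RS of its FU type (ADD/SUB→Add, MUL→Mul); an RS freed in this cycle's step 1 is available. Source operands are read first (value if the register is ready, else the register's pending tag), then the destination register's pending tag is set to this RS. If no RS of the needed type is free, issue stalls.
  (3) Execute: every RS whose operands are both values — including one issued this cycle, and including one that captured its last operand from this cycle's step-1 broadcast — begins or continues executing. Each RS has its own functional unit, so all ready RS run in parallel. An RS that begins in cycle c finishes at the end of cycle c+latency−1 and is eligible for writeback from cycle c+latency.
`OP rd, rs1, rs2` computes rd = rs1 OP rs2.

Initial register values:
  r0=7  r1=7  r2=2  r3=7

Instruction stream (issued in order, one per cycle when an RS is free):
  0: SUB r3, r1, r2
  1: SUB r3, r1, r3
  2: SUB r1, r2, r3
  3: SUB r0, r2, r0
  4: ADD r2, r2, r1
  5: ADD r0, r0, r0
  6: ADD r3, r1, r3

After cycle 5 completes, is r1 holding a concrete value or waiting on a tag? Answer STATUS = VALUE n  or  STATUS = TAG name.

STATUS = TAG Add1

  c1: issue SUB r3<-Add1  regs: r0:7,r1:7,r2:2,r3:Add1
  c2: issue SUB r3<-Add2  regs: r0:7,r1:7,r2:2,r3:Add2
  c3: CDB Add1=5; issue SUB r1<-Add1  regs: r0:7,r1:Add1,r2:2,r3:Add2
  c4: stall  regs: r0:7,r1:Add1,r2:2,r3:Add2
  c5: CDB Add2=2; issue SUB r0<-Add2  regs: r0:Add2,r1:Add1,r2:2,r3:2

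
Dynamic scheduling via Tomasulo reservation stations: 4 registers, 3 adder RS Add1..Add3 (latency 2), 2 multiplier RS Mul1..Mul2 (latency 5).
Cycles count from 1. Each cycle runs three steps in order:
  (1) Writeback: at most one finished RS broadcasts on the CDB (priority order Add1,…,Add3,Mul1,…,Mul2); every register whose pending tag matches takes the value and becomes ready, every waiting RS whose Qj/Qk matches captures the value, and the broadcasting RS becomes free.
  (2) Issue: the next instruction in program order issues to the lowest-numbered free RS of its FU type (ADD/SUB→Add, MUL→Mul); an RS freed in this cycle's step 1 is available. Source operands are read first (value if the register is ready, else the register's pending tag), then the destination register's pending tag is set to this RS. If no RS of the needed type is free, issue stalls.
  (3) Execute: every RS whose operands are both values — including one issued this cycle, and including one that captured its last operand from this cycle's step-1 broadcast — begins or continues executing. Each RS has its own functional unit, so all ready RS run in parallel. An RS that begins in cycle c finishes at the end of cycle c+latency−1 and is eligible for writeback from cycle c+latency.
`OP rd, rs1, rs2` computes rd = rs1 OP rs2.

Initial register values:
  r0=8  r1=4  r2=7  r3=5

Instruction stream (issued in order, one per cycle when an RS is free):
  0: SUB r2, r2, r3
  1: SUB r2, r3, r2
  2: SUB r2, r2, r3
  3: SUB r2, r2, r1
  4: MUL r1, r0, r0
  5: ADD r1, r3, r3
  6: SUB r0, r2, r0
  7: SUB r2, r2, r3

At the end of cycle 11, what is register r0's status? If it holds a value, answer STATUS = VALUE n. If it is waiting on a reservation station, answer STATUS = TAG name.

STATUS = VALUE -14

c1: issue SUB r2<-Add1 | r0:8,r1:4,r2:Add1,r3:5
c2: issue SUB r2<-Add2 | r0:8,r1:4,r2:Add2,r3:5
c3: CDB Add1=2; issue SUB r2<-Add1 | r0:8,r1:4,r2:Add1,r3:5
c4: issue SUB r2<-Add3 | r0:8,r1:4,r2:Add3,r3:5
c5: CDB Add2=3; issue MUL r1<-Mul1 | r0:8,r1:Mul1,r2:Add3,r3:5
c6: issue ADD r1<-Add2 | r0:8,r1:Add2,r2:Add3,r3:5
c7: CDB Add1=-2; issue SUB r0<-Add1 | r0:Add1,r1:Add2,r2:Add3,r3:5
c8: CDB Add2=10; issue SUB r2<-Add2 | r0:Add1,r1:10,r2:Add2,r3:5
c9: CDB Add3=-6 | r0:Add1,r1:10,r2:Add2,r3:5
c10: CDB Mul1=64 | r0:Add1,r1:10,r2:Add2,r3:5
c11: CDB Add1=-14 | r0:-14,r1:10,r2:Add2,r3:5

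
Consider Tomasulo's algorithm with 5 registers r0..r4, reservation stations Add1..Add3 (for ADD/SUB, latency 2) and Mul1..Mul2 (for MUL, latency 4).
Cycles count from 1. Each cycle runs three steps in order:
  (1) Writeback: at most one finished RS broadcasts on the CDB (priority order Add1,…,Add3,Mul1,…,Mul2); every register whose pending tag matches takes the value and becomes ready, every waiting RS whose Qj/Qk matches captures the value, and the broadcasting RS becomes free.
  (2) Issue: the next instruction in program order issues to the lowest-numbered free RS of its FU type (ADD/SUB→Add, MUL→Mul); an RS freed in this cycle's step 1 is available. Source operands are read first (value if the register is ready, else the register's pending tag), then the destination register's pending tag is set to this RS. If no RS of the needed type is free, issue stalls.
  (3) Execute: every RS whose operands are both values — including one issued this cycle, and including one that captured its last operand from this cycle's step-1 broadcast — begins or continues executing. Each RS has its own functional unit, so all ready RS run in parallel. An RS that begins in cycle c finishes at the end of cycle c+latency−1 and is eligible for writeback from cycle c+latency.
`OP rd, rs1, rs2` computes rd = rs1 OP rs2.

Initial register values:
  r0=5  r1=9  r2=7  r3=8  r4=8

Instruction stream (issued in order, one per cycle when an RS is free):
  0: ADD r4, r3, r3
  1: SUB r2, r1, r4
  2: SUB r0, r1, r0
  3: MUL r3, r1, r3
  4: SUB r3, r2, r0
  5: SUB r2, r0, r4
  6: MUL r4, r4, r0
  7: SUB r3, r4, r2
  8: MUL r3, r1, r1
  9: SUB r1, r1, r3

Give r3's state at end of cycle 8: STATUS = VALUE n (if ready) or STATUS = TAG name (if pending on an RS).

  c1: issue ADD r4<-Add1  regs: r0:5,r1:9,r2:7,r3:8,r4:Add1
  c2: issue SUB r2<-Add2  regs: r0:5,r1:9,r2:Add2,r3:8,r4:Add1
  c3: CDB Add1=16; issue SUB r0<-Add1  regs: r0:Add1,r1:9,r2:Add2,r3:8,r4:16
  c4: issue MUL r3<-Mul1  regs: r0:Add1,r1:9,r2:Add2,r3:Mul1,r4:16
  c5: CDB Add1=4; issue SUB r3<-Add1  regs: r0:4,r1:9,r2:Add2,r3:Add1,r4:16
  c6: CDB Add2=-7; issue SUB r2<-Add2  regs: r0:4,r1:9,r2:Add2,r3:Add1,r4:16
  c7: issue MUL r4<-Mul2  regs: r0:4,r1:9,r2:Add2,r3:Add1,r4:Mul2
  c8: CDB Add1=-11; issue SUB r3<-Add1  regs: r0:4,r1:9,r2:Add2,r3:Add1,r4:Mul2

STATUS = TAG Add1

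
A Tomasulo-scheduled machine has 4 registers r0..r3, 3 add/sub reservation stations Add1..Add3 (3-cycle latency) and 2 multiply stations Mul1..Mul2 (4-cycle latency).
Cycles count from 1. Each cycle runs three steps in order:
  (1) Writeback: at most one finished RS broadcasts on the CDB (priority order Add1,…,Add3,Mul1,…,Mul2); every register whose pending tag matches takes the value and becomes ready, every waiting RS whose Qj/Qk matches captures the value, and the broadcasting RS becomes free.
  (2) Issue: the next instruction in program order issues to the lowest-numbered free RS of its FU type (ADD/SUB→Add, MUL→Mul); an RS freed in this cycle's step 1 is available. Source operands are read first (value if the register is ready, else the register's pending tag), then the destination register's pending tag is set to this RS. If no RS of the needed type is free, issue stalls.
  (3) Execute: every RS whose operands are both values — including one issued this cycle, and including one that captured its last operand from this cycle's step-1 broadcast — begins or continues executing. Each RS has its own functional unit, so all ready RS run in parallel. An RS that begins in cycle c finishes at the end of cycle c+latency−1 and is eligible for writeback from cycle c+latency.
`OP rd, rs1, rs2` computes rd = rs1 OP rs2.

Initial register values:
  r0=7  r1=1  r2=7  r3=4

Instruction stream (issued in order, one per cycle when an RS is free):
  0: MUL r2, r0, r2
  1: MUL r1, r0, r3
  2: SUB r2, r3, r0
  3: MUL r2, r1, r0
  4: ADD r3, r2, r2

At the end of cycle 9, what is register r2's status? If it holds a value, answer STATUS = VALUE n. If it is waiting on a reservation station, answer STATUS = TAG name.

  c1: issue MUL r2<-Mul1  regs: r0:7,r1:1,r2:Mul1,r3:4
  c2: issue MUL r1<-Mul2  regs: r0:7,r1:Mul2,r2:Mul1,r3:4
  c3: issue SUB r2<-Add1  regs: r0:7,r1:Mul2,r2:Add1,r3:4
  c4: stall  regs: r0:7,r1:Mul2,r2:Add1,r3:4
  c5: CDB Mul1=49; issue MUL r2<-Mul1  regs: r0:7,r1:Mul2,r2:Mul1,r3:4
  c6: CDB Add1=-3; issue ADD r3<-Add1  regs: r0:7,r1:Mul2,r2:Mul1,r3:Add1
  c7: CDB Mul2=28  regs: r0:7,r1:28,r2:Mul1,r3:Add1
  c8: -  regs: r0:7,r1:28,r2:Mul1,r3:Add1
  c9: -  regs: r0:7,r1:28,r2:Mul1,r3:Add1

STATUS = TAG Mul1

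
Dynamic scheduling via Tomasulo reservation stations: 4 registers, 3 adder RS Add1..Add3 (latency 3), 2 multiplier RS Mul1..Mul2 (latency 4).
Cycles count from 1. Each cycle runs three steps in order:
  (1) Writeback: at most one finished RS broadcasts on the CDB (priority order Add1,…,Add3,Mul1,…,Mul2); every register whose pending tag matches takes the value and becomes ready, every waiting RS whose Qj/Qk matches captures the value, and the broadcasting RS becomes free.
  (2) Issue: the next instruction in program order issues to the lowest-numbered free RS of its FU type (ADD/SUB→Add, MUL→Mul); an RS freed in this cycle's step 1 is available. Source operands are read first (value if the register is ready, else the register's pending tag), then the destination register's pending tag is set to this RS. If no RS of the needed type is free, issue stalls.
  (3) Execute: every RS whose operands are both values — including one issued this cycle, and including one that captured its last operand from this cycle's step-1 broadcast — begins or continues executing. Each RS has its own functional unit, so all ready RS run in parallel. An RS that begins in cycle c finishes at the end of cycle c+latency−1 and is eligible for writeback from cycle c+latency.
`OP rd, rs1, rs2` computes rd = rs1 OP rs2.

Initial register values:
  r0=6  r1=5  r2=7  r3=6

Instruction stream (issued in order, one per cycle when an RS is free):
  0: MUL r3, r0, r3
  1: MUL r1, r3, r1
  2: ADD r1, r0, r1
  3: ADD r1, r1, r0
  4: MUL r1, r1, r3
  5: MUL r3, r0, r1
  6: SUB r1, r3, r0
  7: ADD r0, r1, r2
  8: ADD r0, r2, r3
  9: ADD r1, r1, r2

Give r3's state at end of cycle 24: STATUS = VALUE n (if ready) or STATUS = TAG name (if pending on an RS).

STATUS = VALUE 41472

cycle 1: issue MUL r3<-Mul1 // r0:6,r1:5,r2:7,r3:Mul1
cycle 2: issue MUL r1<-Mul2 // r0:6,r1:Mul2,r2:7,r3:Mul1
cycle 3: issue ADD r1<-Add1 // r0:6,r1:Add1,r2:7,r3:Mul1
cycle 4: issue ADD r1<-Add2 // r0:6,r1:Add2,r2:7,r3:Mul1
cycle 5: CDB Mul1=36; issue MUL r1<-Mul1 // r0:6,r1:Mul1,r2:7,r3:36
cycle 6: stall // r0:6,r1:Mul1,r2:7,r3:36
cycle 7: stall // r0:6,r1:Mul1,r2:7,r3:36
cycle 8: stall // r0:6,r1:Mul1,r2:7,r3:36
cycle 9: CDB Mul2=180; issue MUL r3<-Mul2 // r0:6,r1:Mul1,r2:7,r3:Mul2
cycle 10: issue SUB r1<-Add3 // r0:6,r1:Add3,r2:7,r3:Mul2
cycle 11: stall // r0:6,r1:Add3,r2:7,r3:Mul2
cycle 12: CDB Add1=186; issue ADD r0<-Add1 // r0:Add1,r1:Add3,r2:7,r3:Mul2
cycle 13: stall // r0:Add1,r1:Add3,r2:7,r3:Mul2
cycle 14: stall // r0:Add1,r1:Add3,r2:7,r3:Mul2
cycle 15: CDB Add2=192; issue ADD r0<-Add2 // r0:Add2,r1:Add3,r2:7,r3:Mul2
cycle 16: stall // r0:Add2,r1:Add3,r2:7,r3:Mul2
cycle 17: stall // r0:Add2,r1:Add3,r2:7,r3:Mul2
cycle 18: stall // r0:Add2,r1:Add3,r2:7,r3:Mul2
cycle 19: CDB Mul1=6912; stall // r0:Add2,r1:Add3,r2:7,r3:Mul2
cycle 20: stall // r0:Add2,r1:Add3,r2:7,r3:Mul2
cycle 21: stall // r0:Add2,r1:Add3,r2:7,r3:Mul2
cycle 22: stall // r0:Add2,r1:Add3,r2:7,r3:Mul2
cycle 23: CDB Mul2=41472; stall // r0:Add2,r1:Add3,r2:7,r3:41472
cycle 24: stall // r0:Add2,r1:Add3,r2:7,r3:41472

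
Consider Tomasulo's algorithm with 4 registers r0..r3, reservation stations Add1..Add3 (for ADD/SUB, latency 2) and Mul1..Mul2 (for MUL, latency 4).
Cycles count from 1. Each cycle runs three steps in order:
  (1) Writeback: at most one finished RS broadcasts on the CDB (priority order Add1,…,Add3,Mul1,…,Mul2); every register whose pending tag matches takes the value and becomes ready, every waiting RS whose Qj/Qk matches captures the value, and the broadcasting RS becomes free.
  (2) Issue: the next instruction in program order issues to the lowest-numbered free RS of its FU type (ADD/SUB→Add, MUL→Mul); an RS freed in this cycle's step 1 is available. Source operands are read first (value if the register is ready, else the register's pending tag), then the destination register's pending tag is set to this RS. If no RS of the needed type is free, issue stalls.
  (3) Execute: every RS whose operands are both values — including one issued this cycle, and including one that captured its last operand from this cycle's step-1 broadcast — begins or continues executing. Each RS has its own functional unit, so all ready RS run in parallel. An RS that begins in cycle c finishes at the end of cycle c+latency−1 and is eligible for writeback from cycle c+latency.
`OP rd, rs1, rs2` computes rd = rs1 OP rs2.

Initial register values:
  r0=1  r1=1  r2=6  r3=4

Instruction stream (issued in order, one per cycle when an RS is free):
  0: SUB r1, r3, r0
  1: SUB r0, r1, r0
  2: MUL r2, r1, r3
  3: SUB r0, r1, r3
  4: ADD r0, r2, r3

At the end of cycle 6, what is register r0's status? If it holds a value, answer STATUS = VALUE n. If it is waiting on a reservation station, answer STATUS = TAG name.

  c1: issue SUB r1<-Add1  regs: r0:1,r1:Add1,r2:6,r3:4
  c2: issue SUB r0<-Add2  regs: r0:Add2,r1:Add1,r2:6,r3:4
  c3: CDB Add1=3; issue MUL r2<-Mul1  regs: r0:Add2,r1:3,r2:Mul1,r3:4
  c4: issue SUB r0<-Add1  regs: r0:Add1,r1:3,r2:Mul1,r3:4
  c5: CDB Add2=2; issue ADD r0<-Add2  regs: r0:Add2,r1:3,r2:Mul1,r3:4
  c6: CDB Add1=-1  regs: r0:Add2,r1:3,r2:Mul1,r3:4

STATUS = TAG Add2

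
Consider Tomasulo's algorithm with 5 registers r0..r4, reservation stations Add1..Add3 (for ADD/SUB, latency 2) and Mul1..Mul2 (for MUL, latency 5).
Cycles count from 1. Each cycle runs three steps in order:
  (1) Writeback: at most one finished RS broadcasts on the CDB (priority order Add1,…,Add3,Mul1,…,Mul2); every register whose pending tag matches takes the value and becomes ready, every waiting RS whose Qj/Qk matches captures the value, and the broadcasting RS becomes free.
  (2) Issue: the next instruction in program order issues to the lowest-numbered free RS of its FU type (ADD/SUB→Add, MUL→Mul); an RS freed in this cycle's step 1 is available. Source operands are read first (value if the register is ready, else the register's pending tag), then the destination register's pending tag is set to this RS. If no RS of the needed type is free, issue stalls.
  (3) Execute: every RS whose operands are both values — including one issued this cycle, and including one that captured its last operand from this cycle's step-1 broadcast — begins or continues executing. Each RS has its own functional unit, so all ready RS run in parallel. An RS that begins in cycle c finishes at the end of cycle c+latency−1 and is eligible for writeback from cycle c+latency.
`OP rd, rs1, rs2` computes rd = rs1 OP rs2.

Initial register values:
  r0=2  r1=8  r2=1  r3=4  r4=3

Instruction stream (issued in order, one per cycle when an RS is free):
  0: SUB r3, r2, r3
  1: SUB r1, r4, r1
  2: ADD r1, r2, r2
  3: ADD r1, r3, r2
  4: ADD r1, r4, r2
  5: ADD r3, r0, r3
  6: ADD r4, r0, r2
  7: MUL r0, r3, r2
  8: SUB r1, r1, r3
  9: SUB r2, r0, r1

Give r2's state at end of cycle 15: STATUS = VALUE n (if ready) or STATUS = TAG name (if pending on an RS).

STATUS = VALUE -6

  c1: issue SUB r3<-Add1  regs: r0:2,r1:8,r2:1,r3:Add1,r4:3
  c2: issue SUB r1<-Add2  regs: r0:2,r1:Add2,r2:1,r3:Add1,r4:3
  c3: CDB Add1=-3; issue ADD r1<-Add1  regs: r0:2,r1:Add1,r2:1,r3:-3,r4:3
  c4: CDB Add2=-5; issue ADD r1<-Add2  regs: r0:2,r1:Add2,r2:1,r3:-3,r4:3
  c5: CDB Add1=2; issue ADD r1<-Add1  regs: r0:2,r1:Add1,r2:1,r3:-3,r4:3
  c6: CDB Add2=-2; issue ADD r3<-Add2  regs: r0:2,r1:Add1,r2:1,r3:Add2,r4:3
  c7: CDB Add1=4; issue ADD r4<-Add1  regs: r0:2,r1:4,r2:1,r3:Add2,r4:Add1
  c8: CDB Add2=-1; issue MUL r0<-Mul1  regs: r0:Mul1,r1:4,r2:1,r3:-1,r4:Add1
  c9: CDB Add1=3; issue SUB r1<-Add1  regs: r0:Mul1,r1:Add1,r2:1,r3:-1,r4:3
  c10: issue SUB r2<-Add2  regs: r0:Mul1,r1:Add1,r2:Add2,r3:-1,r4:3
  c11: CDB Add1=5  regs: r0:Mul1,r1:5,r2:Add2,r3:-1,r4:3
  c12: -  regs: r0:Mul1,r1:5,r2:Add2,r3:-1,r4:3
  c13: CDB Mul1=-1  regs: r0:-1,r1:5,r2:Add2,r3:-1,r4:3
  c14: -  regs: r0:-1,r1:5,r2:Add2,r3:-1,r4:3
  c15: CDB Add2=-6  regs: r0:-1,r1:5,r2:-6,r3:-1,r4:3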